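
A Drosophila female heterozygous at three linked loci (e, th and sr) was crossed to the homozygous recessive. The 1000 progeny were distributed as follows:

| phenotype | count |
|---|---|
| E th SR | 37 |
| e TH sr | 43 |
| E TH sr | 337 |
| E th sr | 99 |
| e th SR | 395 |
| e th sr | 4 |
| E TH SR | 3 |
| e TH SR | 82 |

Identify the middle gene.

sr

The two most frequent reciprocal classes, E TH sr and e th SR, are the parental types, so the F1 was E TH sr / e th SR.
The two rarest classes, E TH SR and e th sr, are the double crossovers. Comparing them with the parentals, only the sr allele has switched, so sr is the middle locus and the order is th – sr – e.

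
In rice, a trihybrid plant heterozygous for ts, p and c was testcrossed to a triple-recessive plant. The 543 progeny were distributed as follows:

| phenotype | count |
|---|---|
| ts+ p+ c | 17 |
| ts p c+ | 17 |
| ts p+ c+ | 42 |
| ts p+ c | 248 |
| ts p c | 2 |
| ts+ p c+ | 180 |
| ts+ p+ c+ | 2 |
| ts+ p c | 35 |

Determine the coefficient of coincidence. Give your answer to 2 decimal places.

The two most frequent reciprocal classes, ts p+ c and ts+ p c+, are the parental types, so the F1 was ts p+ c / ts+ p c+.
The two rarest classes, ts p c and ts+ p+ c+, are the double crossovers. Comparing them with the parentals, only the p allele has switched, so p is the middle locus and the order is c – p – ts.
c–p: (77 + 4)/543 = 0.1492; p–ts: (34 + 4)/543 = 0.0700.
Expected DCO frequency = 0.1492 × 0.0700 ≈ 0.01044; observed = 4/543 ≈ 0.00737.
Coefficient of coincidence = 0.00737/0.01044 ≈ 0.71.

0.71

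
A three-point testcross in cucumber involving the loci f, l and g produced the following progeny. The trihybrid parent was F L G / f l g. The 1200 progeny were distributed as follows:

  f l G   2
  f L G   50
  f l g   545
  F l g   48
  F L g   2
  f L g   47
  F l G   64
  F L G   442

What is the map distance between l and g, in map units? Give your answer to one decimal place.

9.6 map units

The two rarest classes, F L g and f l G, are the double crossovers. Comparing them with the parentals, only the g allele has switched, so g is the middle locus and the order is l – g – f.
Crossovers in the l–g interval produce the single-crossover classes F l G and f L g (64 + 47 = 111) plus the double crossovers (4).
RF(l–g) = (111 + 4) / 1200 = 115/1200 = 0.0958 → 9.6 map units.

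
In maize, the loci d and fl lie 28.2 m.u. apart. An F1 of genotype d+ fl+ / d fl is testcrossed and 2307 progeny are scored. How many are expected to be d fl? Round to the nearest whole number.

828

A map distance of 28.2 m.u. corresponds to a recombination frequency of 0.282.
The F1 is d+ fl+ / d fl, so d fl is a parental gamete class with expected frequency (1 − r)/2 = 0.718/2 = 0.3590.
Expected number = 0.3590 × 2307 = 828.21 ≈ 828.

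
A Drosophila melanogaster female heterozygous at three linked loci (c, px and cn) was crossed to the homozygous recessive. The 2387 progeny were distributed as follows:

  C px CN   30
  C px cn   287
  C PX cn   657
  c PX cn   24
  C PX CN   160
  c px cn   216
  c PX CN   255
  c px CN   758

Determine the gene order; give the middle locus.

c

The two most frequent reciprocal classes, c px CN and C PX cn, are the parental types, so the F1 was c px CN / C PX cn.
The two rarest classes, C px CN and c PX cn, are the double crossovers. Comparing them with the parentals, only the c allele has switched, so c is the middle locus and the order is cn – c – px.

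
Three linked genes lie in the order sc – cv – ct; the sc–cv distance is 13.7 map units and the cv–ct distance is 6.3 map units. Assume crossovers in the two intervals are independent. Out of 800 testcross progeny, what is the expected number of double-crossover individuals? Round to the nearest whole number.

Map distances give recombination frequencies of 0.137 and 0.063 for the two intervals.
With no interference, expected double-crossover frequency = 0.137 × 0.063 = 0.00863.
Expected number = 0.00863 × 800 = 6.90 ≈ 7.

7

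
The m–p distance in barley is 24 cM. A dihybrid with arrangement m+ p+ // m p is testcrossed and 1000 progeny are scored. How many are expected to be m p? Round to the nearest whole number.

A map distance of 24 cM corresponds to a recombination frequency of 0.240.
The F1 is m+ p+ / m p, so m p is a parental gamete class with expected frequency (1 − r)/2 = 0.760/2 = 0.3800.
Expected number = 0.3800 × 1000 = 380.00 ≈ 380.

380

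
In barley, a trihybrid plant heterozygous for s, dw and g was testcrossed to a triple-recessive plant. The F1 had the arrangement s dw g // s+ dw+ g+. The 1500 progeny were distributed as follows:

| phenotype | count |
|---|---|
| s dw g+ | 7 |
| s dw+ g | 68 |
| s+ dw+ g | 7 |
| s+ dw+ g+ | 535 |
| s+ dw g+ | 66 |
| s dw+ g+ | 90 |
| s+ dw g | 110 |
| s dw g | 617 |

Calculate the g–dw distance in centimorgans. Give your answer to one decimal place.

The two rarest classes, s dw g+ and s+ dw+ g, are the double crossovers. Comparing them with the parentals, only the g allele has switched, so g is the middle locus and the order is dw – g – s.
Crossovers in the dw–g interval produce the single-crossover classes s dw+ g and s+ dw g+ (68 + 66 = 134) plus the double crossovers (14).
RF(dw–g) = (134 + 14) / 1500 = 148/1500 = 0.0987 → 9.9 centimorgans.

9.9 centimorgans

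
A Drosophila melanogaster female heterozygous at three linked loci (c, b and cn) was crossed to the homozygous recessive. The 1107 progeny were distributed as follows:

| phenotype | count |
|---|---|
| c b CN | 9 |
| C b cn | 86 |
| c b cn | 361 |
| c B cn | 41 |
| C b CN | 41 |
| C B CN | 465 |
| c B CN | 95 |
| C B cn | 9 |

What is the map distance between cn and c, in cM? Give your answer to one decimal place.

18.0 cM

The two most frequent reciprocal classes, C B CN and c b cn, are the parental types, so the F1 was C B CN / c b cn.
The two rarest classes, C B cn and c b CN, are the double crossovers. Comparing them with the parentals, only the cn allele has switched, so cn is the middle locus and the order is c – cn – b.
Crossovers in the c–cn interval produce the single-crossover classes c B CN and C b cn (95 + 86 = 181) plus the double crossovers (18).
RF(c–cn) = (181 + 18) / 1107 = 199/1107 = 0.1798 → 18.0 cM.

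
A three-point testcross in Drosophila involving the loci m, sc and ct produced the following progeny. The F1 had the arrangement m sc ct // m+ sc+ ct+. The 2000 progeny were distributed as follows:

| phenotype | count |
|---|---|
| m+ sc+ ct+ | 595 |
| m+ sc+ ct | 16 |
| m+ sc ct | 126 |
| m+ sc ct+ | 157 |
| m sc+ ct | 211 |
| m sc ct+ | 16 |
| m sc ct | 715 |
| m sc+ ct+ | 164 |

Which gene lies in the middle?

The two rarest classes, m sc ct+ and m+ sc+ ct, are the double crossovers. Comparing them with the parentals, only the ct allele has switched, so ct is the middle locus and the order is sc – ct – m.

ct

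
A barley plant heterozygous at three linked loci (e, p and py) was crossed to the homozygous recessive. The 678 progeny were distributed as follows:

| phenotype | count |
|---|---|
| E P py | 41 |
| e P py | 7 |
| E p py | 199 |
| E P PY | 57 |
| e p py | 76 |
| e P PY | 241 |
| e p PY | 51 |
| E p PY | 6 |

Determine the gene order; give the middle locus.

py

The two most frequent reciprocal classes, E p py and e P PY, are the parental types, so the F1 was E p py / e P PY.
The two rarest classes, E p PY and e P py, are the double crossovers. Comparing them with the parentals, only the py allele has switched, so py is the middle locus and the order is p – py – e.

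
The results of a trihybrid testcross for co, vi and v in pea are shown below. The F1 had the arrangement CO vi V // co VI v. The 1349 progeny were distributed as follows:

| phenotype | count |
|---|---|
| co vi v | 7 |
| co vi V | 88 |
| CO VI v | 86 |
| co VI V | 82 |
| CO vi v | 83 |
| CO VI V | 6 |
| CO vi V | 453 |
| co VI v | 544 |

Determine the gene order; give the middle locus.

The two rarest classes, CO VI V and co vi v, are the double crossovers. Comparing them with the parentals, only the vi allele has switched, so vi is the middle locus and the order is v – vi – co.

vi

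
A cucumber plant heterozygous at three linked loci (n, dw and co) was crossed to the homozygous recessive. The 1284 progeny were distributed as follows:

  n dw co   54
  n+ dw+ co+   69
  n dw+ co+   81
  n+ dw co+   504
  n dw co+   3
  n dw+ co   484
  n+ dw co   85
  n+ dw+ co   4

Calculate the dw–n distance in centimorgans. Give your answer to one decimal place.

The two most frequent reciprocal classes, n+ dw co+ and n dw+ co, are the parental types, so the F1 was n+ dw co+ / n dw+ co.
The two rarest classes, n dw co+ and n+ dw+ co, are the double crossovers. Comparing them with the parentals, only the n allele has switched, so n is the middle locus and the order is dw – n – co.
Crossovers in the dw–n interval produce the single-crossover classes n+ dw+ co+ and n dw co (69 + 54 = 123) plus the double crossovers (7).
RF(dw–n) = (123 + 7) / 1284 = 130/1284 = 0.1012 → 10.1 centimorgans.

10.1 centimorgans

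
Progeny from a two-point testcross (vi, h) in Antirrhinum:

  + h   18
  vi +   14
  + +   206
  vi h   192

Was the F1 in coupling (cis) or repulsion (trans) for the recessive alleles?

The two most frequent classes are + + (206) and vi h (192); these are the parental (non-recombinant) types.
So the F1 carried + + on one chromosome and vi h on the other — the recessive alleles are on the same chromosome (cis / coupling).

cis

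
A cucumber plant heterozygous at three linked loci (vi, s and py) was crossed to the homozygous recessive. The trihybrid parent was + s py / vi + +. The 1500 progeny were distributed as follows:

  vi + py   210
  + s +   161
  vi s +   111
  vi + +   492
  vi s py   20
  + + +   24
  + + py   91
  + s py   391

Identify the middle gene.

The two rarest classes, vi s py and + + +, are the double crossovers. Comparing them with the parentals, only the vi allele has switched, so vi is the middle locus and the order is py – vi – s.

vi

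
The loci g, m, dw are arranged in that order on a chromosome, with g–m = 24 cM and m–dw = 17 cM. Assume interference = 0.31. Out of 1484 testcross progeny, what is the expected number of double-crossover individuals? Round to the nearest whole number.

Map distances give recombination frequencies of 0.240 and 0.170 for the two intervals.
With interference 0.31 (so coincidence = 0.69), expected double-crossover frequency = 0.240 × 0.170 × 0.69 = 0.02815.
Expected number = 0.02815 × 1484 = 41.78 ≈ 42.

42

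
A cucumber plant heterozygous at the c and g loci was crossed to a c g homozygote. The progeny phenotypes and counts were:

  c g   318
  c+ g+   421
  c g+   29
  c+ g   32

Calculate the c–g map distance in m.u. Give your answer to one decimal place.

7.6 m.u.

The two most frequent classes, c+ g+ (421) and c g (318), are the parental types, so the F1 was c+ g+ / c g.
The recombinant classes are c+ g and c g+: 32 + 29 = 61.
Recombination frequency = 61/800 = 0.0762 ≈ 7.6%, i.e. 7.6 m.u.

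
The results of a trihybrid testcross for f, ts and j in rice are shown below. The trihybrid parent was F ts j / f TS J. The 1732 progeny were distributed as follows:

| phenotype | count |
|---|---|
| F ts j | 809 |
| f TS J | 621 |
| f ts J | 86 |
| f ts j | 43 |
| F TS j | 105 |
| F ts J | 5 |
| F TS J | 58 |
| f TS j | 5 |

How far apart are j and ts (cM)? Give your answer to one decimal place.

11.6 cM

The two rarest classes, F ts J and f TS j, are the double crossovers. Comparing them with the parentals, only the j allele has switched, so j is the middle locus and the order is ts – j – f.
Crossovers in the ts–j interval produce the single-crossover classes F TS j and f ts J (105 + 86 = 191) plus the double crossovers (10).
RF(ts–j) = (191 + 10) / 1732 = 201/1732 = 0.1161 → 11.6 cM.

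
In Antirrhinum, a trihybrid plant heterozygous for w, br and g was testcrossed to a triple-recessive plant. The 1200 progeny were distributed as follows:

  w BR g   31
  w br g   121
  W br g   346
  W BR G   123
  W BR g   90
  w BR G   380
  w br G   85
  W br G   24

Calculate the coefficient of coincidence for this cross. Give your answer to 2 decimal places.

The two most frequent reciprocal classes, W br g and w BR G, are the parental types, so the F1 was W br g / w BR G.
The two rarest classes, W br G and w BR g, are the double crossovers. Comparing them with the parentals, only the g allele has switched, so g is the middle locus and the order is br – g – w.
br–g: (175 + 55)/1200 = 0.1917; g–w: (244 + 55)/1200 = 0.2492.
Expected DCO frequency = 0.1917 × 0.2492 ≈ 0.04777; observed = 55/1200 ≈ 0.04583.
Coefficient of coincidence = 0.04583/0.04777 ≈ 0.96.

0.96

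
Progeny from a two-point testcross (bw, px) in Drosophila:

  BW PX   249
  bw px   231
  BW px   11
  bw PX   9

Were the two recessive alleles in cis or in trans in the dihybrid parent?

The two most frequent classes are BW PX (249) and bw px (231); these are the parental (non-recombinant) types.
So the F1 carried BW PX on one chromosome and bw px on the other — the recessive alleles are on the same chromosome (cis / coupling).

cis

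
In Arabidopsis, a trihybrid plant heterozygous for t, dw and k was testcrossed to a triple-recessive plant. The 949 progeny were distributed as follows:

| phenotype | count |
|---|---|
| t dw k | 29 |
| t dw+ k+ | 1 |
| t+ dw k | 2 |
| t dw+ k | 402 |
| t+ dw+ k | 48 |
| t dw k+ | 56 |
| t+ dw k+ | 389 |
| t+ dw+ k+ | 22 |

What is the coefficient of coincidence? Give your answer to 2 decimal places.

The two most frequent reciprocal classes, t+ dw k+ and t dw+ k, are the parental types, so the F1 was t+ dw k+ / t dw+ k.
The two rarest classes, t+ dw k and t dw+ k+, are the double crossovers. Comparing them with the parentals, only the k allele has switched, so k is the middle locus and the order is dw – k – t.
dw–k: (51 + 3)/949 = 0.0569; k–t: (104 + 3)/949 = 0.1128.
Expected DCO frequency = 0.0569 × 0.1128 ≈ 0.00642; observed = 3/949 ≈ 0.00316.
Coefficient of coincidence = 0.00316/0.00642 ≈ 0.49.

0.49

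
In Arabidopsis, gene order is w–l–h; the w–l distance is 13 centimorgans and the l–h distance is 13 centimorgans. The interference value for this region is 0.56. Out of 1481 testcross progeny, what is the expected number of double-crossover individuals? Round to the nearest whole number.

11

Map distances give recombination frequencies of 0.130 and 0.130 for the two intervals.
With interference 0.56 (so coincidence = 0.44), expected double-crossover frequency = 0.130 × 0.130 × 0.44 = 0.00744.
Expected number = 0.00744 × 1481 = 11.01 ≈ 11.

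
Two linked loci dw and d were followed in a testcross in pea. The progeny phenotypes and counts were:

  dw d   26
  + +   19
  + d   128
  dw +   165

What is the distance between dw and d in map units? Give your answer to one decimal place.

The two most frequent classes, + d (128) and dw + (165), are the parental types, so the F1 was + d / dw +.
The recombinant classes are + + and dw d: 19 + 26 = 45.
Recombination frequency = 45/338 = 0.1331 ≈ 13.3%, i.e. 13.3 map units.

13.3 map units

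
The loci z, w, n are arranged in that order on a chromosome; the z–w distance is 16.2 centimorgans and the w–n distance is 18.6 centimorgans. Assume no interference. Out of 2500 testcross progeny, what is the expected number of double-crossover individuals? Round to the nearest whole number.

Map distances give recombination frequencies of 0.162 and 0.186 for the two intervals.
With no interference, expected double-crossover frequency = 0.162 × 0.186 = 0.03013.
Expected number = 0.03013 × 2500 = 75.33 ≈ 75.

75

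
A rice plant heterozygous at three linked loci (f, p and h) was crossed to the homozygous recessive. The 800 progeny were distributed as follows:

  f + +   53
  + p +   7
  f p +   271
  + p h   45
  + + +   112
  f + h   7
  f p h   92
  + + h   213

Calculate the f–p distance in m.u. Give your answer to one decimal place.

14.0 m.u.

The two most frequent reciprocal classes, f p + and + + h, are the parental types, so the F1 was f p + / + + h.
The two rarest classes, + p + and f + h, are the double crossovers. Comparing them with the parentals, only the f allele has switched, so f is the middle locus and the order is h – f – p.
Crossovers in the f–p interval produce the single-crossover classes f + + and + p h (53 + 45 = 98) plus the double crossovers (14).
RF(f–p) = (98 + 14) / 800 = 112/800 = 0.1400 → 14.0 m.u.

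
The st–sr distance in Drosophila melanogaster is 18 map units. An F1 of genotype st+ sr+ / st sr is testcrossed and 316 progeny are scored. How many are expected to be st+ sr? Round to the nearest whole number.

28

A map distance of 18 map units corresponds to a recombination frequency of 0.180.
The F1 is st+ sr+ / st sr, so st+ sr is a recombinant gamete class with expected frequency r/2 = 0.180/2 = 0.0900.
Expected number = 0.0900 × 316 = 28.44 ≈ 28.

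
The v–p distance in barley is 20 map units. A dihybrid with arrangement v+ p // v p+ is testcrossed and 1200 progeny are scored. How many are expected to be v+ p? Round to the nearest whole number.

A map distance of 20 map units corresponds to a recombination frequency of 0.200.
The F1 is v+ p / v p+, so v+ p is a parental gamete class with expected frequency (1 − r)/2 = 0.800/2 = 0.4000.
Expected number = 0.4000 × 1200 = 480.00 ≈ 480.

480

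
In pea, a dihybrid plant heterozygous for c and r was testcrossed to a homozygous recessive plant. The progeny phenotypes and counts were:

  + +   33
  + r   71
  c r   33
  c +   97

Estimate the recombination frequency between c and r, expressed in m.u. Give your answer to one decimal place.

The two most frequent classes, + r (71) and c + (97), are the parental types, so the F1 was + r / c +.
The recombinant classes are + + and c r: 33 + 33 = 66.
Recombination frequency = 66/234 = 0.2821 ≈ 28.2%, i.e. 28.2 m.u.

28.2 m.u.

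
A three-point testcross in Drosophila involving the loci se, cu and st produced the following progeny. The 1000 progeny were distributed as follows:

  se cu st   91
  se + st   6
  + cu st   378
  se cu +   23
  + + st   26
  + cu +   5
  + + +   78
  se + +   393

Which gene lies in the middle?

st

The two most frequent reciprocal classes, + cu st and se + +, are the parental types, so the F1 was + cu st / se + +.
The two rarest classes, + cu + and se + st, are the double crossovers. Comparing them with the parentals, only the st allele has switched, so st is the middle locus and the order is se – st – cu.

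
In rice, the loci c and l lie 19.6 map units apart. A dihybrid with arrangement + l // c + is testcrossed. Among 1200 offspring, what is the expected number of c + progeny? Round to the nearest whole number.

482

A map distance of 19.6 map units corresponds to a recombination frequency of 0.196.
The F1 is + l / c +, so c + is a parental gamete class with expected frequency (1 − r)/2 = 0.804/2 = 0.4020.
Expected number = 0.4020 × 1200 = 482.40 ≈ 482.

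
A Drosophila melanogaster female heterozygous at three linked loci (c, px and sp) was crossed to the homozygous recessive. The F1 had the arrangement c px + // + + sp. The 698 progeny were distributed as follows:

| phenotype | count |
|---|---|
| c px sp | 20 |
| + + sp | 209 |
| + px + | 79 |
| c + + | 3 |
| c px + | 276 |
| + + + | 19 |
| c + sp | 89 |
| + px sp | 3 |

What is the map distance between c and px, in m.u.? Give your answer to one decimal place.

24.9 m.u.

The two rarest classes, c + + and + px sp, are the double crossovers. Comparing them with the parentals, only the px allele has switched, so px is the middle locus and the order is sp – px – c.
Crossovers in the px–c interval produce the single-crossover classes + px + and c + sp (79 + 89 = 168) plus the double crossovers (6).
RF(px–c) = (168 + 6) / 698 = 174/698 = 0.2493 → 24.9 m.u.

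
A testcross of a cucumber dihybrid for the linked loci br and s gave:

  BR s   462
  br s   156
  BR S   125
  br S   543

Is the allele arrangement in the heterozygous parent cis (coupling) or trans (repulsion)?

trans

The two most frequent classes are BR s (462) and br S (543); these are the parental (non-recombinant) types.
So the F1 carried BR s on one chromosome and br S on the other — the recessive alleles are on opposite chromosomes (trans / repulsion).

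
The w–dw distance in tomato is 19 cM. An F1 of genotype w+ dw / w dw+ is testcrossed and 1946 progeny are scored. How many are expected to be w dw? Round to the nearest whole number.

A map distance of 19 cM corresponds to a recombination frequency of 0.190.
The F1 is w+ dw / w dw+, so w dw is a recombinant gamete class with expected frequency r/2 = 0.190/2 = 0.0950.
Expected number = 0.0950 × 1946 = 184.87 ≈ 185.

185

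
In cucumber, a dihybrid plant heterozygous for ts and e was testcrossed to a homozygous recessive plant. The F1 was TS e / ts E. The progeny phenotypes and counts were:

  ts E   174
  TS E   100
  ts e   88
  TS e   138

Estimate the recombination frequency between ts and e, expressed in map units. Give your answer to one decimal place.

The recombinant classes are TS E and ts e: 100 + 88 = 188.
Recombination frequency = 188/500 = 0.3760 ≈ 37.6%, i.e. 37.6 map units.

37.6 map units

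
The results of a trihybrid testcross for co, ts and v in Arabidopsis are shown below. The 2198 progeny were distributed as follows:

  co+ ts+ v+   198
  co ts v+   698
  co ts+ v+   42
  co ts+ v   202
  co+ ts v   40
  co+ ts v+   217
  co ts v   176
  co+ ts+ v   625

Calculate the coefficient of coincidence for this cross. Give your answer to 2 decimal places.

The two most frequent reciprocal classes, co ts v+ and co+ ts+ v, are the parental types, so the F1 was co ts v+ / co+ ts+ v.
The two rarest classes, co ts+ v+ and co+ ts v, are the double crossovers. Comparing them with the parentals, only the ts allele has switched, so ts is the middle locus and the order is co – ts – v.
co–ts: (419 + 82)/2198 = 0.2279; ts–v: (374 + 82)/2198 = 0.2075.
Expected DCO frequency = 0.2279 × 0.2075 ≈ 0.04729; observed = 82/2198 ≈ 0.03731.
Coefficient of coincidence = 0.03731/0.04729 ≈ 0.79.

0.79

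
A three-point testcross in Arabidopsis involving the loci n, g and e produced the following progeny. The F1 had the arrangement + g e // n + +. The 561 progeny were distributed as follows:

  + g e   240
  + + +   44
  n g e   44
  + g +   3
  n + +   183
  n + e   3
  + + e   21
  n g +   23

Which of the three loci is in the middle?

e

The two rarest classes, + g + and n + e, are the double crossovers. Comparing them with the parentals, only the e allele has switched, so e is the middle locus and the order is g – e – n.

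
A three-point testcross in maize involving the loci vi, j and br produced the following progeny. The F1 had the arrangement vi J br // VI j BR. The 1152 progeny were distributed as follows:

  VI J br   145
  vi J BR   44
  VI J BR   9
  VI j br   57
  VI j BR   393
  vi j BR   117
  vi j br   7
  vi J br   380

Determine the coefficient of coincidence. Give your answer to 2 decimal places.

0.57

The two rarest classes, vi j br and VI J BR, are the double crossovers. Comparing them with the parentals, only the j allele has switched, so j is the middle locus and the order is vi – j – br.
vi–j: (262 + 16)/1152 = 0.2413; j–br: (101 + 16)/1152 = 0.1016.
Expected DCO frequency = 0.2413 × 0.1016 ≈ 0.02452; observed = 16/1152 ≈ 0.01389.
Coefficient of coincidence = 0.01389/0.02452 ≈ 0.57.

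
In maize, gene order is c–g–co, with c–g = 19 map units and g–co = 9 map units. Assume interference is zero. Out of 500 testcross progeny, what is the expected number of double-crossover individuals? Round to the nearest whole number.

Map distances give recombination frequencies of 0.190 and 0.090 for the two intervals.
With no interference, expected double-crossover frequency = 0.190 × 0.090 = 0.01710.
Expected number = 0.01710 × 500 = 8.55 ≈ 9.

9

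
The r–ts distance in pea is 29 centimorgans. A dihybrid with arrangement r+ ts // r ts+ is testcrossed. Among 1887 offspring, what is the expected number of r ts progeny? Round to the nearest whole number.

274

A map distance of 29 centimorgans corresponds to a recombination frequency of 0.290.
The F1 is r+ ts / r ts+, so r ts is a recombinant gamete class with expected frequency r/2 = 0.290/2 = 0.1450.
Expected number = 0.1450 × 1887 = 273.62 ≈ 274.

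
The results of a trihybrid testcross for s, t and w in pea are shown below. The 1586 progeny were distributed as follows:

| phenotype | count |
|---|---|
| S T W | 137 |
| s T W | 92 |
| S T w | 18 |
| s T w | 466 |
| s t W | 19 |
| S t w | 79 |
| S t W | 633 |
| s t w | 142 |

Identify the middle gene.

s

The two most frequent reciprocal classes, S t W and s T w, are the parental types, so the F1 was S t W / s T w.
The two rarest classes, s t W and S T w, are the double crossovers. Comparing them with the parentals, only the s allele has switched, so s is the middle locus and the order is t – s – w.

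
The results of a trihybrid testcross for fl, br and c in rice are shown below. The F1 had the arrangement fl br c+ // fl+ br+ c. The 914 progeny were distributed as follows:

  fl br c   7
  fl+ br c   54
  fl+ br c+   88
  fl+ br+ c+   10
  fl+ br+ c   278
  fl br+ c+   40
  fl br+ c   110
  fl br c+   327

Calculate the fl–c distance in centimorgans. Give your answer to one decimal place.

23.5 centimorgans

The two rarest classes, fl br c and fl+ br+ c+, are the double crossovers. Comparing them with the parentals, only the c allele has switched, so c is the middle locus and the order is fl – c – br.
Crossovers in the fl–c interval produce the single-crossover classes fl+ br c+ and fl br+ c (88 + 110 = 198) plus the double crossovers (17).
RF(fl–c) = (198 + 17) / 914 = 215/914 = 0.2352 → 23.5 centimorgans.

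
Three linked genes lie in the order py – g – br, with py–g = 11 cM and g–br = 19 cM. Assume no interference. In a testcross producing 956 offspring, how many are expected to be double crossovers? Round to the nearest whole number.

20

Map distances give recombination frequencies of 0.110 and 0.190 for the two intervals.
With no interference, expected double-crossover frequency = 0.110 × 0.190 = 0.02090.
Expected number = 0.02090 × 956 = 19.98 ≈ 20.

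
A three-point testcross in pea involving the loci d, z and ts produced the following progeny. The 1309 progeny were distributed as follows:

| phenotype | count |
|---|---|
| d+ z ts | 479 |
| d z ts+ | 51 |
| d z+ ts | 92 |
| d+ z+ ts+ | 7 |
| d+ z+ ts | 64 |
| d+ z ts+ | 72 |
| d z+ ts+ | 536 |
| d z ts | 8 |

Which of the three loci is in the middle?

The two most frequent reciprocal classes, d z+ ts+ and d+ z ts, are the parental types, so the F1 was d z+ ts+ / d+ z ts.
The two rarest classes, d+ z+ ts+ and d z ts, are the double crossovers. Comparing them with the parentals, only the d allele has switched, so d is the middle locus and the order is ts – d – z.

d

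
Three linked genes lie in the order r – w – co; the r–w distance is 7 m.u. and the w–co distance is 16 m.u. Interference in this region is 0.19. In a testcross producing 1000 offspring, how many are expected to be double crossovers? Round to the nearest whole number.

Map distances give recombination frequencies of 0.070 and 0.160 for the two intervals.
With interference 0.19 (so coincidence = 0.81), expected double-crossover frequency = 0.070 × 0.160 × 0.81 = 0.00907.
Expected number = 0.00907 × 1000 = 9.07 ≈ 9.

9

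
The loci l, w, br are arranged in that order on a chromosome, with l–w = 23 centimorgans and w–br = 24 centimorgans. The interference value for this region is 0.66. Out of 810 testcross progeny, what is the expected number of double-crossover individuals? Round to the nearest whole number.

15

Map distances give recombination frequencies of 0.230 and 0.240 for the two intervals.
With interference 0.66 (so coincidence = 0.34), expected double-crossover frequency = 0.230 × 0.240 × 0.34 = 0.01877.
Expected number = 0.01877 × 810 = 15.20 ≈ 15.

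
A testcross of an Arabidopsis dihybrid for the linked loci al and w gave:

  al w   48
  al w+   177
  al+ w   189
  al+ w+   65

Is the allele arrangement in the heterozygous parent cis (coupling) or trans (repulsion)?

trans

The two most frequent classes are al+ w (189) and al w+ (177); these are the parental (non-recombinant) types.
So the F1 carried al+ w on one chromosome and al w+ on the other — the recessive alleles are on opposite chromosomes (trans / repulsion).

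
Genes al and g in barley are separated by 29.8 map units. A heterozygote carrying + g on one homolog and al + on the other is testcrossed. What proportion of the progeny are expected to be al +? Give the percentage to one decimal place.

A map distance of 29.8 map units corresponds to a recombination frequency of 0.298.
The F1 is + g / al +, so al + is a parental gamete class with expected frequency (1 − r)/2 = 0.702/2 = 0.3510.
That is 0.3510 = 35.1% of the progeny.

35.1%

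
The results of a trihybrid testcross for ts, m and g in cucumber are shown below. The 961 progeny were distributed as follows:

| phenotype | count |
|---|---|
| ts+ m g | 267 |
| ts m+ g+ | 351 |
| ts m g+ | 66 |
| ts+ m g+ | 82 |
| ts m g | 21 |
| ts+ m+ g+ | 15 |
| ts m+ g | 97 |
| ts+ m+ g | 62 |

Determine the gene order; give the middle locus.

The two most frequent reciprocal classes, ts+ m g and ts m+ g+, are the parental types, so the F1 was ts+ m g / ts m+ g+.
The two rarest classes, ts m g and ts+ m+ g+, are the double crossovers. Comparing them with the parentals, only the ts allele has switched, so ts is the middle locus and the order is g – ts – m.

ts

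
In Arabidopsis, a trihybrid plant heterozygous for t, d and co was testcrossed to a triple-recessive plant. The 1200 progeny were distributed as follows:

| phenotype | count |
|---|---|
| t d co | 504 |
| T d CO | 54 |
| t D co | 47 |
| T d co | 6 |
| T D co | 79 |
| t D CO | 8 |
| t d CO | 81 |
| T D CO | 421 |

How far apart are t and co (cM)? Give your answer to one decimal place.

14.5 cM

The two most frequent reciprocal classes, t d co and T D CO, are the parental types, so the F1 was t d co / T D CO.
The two rarest classes, T d co and t D CO, are the double crossovers. Comparing them with the parentals, only the t allele has switched, so t is the middle locus and the order is d – t – co.
Crossovers in the t–co interval produce the single-crossover classes t d CO and T D co (81 + 79 = 160) plus the double crossovers (14).
RF(t–co) = (160 + 14) / 1200 = 174/1200 = 0.1450 → 14.5 cM.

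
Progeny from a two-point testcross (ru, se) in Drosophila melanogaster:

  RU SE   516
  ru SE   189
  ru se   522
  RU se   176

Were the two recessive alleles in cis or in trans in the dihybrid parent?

The two most frequent classes are RU SE (516) and ru se (522); these are the parental (non-recombinant) types.
So the F1 carried RU SE on one chromosome and ru se on the other — the recessive alleles are on the same chromosome (cis / coupling).

cis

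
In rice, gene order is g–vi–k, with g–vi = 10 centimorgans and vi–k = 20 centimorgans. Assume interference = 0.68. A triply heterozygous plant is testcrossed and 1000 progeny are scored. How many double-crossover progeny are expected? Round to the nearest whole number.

Map distances give recombination frequencies of 0.100 and 0.200 for the two intervals.
With interference 0.68 (so coincidence = 0.32), expected double-crossover frequency = 0.100 × 0.200 × 0.32 = 0.00640.
Expected number = 0.00640 × 1000 = 6.40 ≈ 6.

6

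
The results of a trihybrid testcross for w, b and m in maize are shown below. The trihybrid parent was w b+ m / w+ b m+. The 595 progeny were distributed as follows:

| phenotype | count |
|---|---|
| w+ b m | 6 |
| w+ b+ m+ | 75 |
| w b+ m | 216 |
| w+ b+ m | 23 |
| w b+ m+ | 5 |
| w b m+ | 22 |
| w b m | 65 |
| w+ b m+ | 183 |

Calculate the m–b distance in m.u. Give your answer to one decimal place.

25.4 m.u.

The two rarest classes, w b+ m+ and w+ b m, are the double crossovers. Comparing them with the parentals, only the m allele has switched, so m is the middle locus and the order is b – m – w.
Crossovers in the b–m interval produce the single-crossover classes w b m and w+ b+ m+ (65 + 75 = 140) plus the double crossovers (11).
RF(b–m) = (140 + 11) / 595 = 151/595 = 0.2538 → 25.4 m.u.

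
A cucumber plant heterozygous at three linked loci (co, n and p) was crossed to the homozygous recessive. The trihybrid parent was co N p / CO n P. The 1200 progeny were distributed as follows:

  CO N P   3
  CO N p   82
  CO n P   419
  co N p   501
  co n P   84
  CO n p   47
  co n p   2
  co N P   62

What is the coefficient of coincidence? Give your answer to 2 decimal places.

0.31

The two rarest classes, co n p and CO N P, are the double crossovers. Comparing them with the parentals, only the n allele has switched, so n is the middle locus and the order is p – n – co.
p–n: (109 + 5)/1200 = 0.0950; n–co: (166 + 5)/1200 = 0.1425.
Expected DCO frequency = 0.0950 × 0.1425 ≈ 0.01354; observed = 5/1200 ≈ 0.00417.
Coefficient of coincidence = 0.00417/0.01354 ≈ 0.31.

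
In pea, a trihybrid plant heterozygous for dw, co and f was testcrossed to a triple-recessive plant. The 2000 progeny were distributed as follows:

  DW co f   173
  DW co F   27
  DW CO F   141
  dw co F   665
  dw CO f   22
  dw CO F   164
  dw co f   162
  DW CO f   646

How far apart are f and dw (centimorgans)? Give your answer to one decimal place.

17.6 centimorgans

The two most frequent reciprocal classes, dw co F and DW CO f, are the parental types, so the F1 was dw co F / DW CO f.
The two rarest classes, DW co F and dw CO f, are the double crossovers. Comparing them with the parentals, only the dw allele has switched, so dw is the middle locus and the order is co – dw – f.
Crossovers in the dw–f interval produce the single-crossover classes dw co f and DW CO F (162 + 141 = 303) plus the double crossovers (49).
RF(dw–f) = (303 + 49) / 2000 = 352/2000 = 0.1760 → 17.6 centimorgans.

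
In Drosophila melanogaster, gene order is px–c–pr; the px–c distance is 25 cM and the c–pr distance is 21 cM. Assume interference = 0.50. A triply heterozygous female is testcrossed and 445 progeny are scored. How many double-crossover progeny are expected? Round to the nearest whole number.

Map distances give recombination frequencies of 0.250 and 0.210 for the two intervals.
With interference 0.50 (so coincidence = 0.50), expected double-crossover frequency = 0.250 × 0.210 × 0.50 = 0.02625.
Expected number = 0.02625 × 445 = 11.68 ≈ 12.

12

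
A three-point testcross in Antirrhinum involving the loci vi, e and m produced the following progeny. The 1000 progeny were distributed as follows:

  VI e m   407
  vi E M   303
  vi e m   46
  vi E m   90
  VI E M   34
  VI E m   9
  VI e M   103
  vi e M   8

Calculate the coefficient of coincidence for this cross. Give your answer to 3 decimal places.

The two most frequent reciprocal classes, VI e m and vi E M, are the parental types, so the F1 was VI e m / vi E M.
The two rarest classes, VI E m and vi e M, are the double crossovers. Comparing them with the parentals, only the e allele has switched, so e is the middle locus and the order is m – e – vi.
m–e: (193 + 17)/1000 = 0.2100; e–vi: (80 + 17)/1000 = 0.0970.
Expected DCO frequency = 0.2100 × 0.0970 ≈ 0.02037; observed = 17/1000 ≈ 0.01700.
Coefficient of coincidence = 0.01700/0.02037 ≈ 0.835.

0.835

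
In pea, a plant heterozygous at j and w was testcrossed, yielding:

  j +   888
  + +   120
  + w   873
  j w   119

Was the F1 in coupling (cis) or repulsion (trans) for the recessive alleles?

The two most frequent classes are + w (873) and j + (888); these are the parental (non-recombinant) types.
So the F1 carried + w on one chromosome and j + on the other — the recessive alleles are on opposite chromosomes (trans / repulsion).

trans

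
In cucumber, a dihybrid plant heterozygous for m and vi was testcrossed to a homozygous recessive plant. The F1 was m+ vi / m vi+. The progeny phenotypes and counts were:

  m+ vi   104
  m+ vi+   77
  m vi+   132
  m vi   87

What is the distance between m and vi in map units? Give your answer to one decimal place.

The recombinant classes are m+ vi+ and m vi: 77 + 87 = 164.
Recombination frequency = 164/400 = 0.4100 ≈ 41.0%, i.e. 41.0 map units.

41.0 map units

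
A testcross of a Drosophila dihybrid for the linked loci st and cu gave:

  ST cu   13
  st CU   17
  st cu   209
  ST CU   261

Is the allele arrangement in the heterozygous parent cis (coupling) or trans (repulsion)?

The two most frequent classes are ST CU (261) and st cu (209); these are the parental (non-recombinant) types.
So the F1 carried ST CU on one chromosome and st cu on the other — the recessive alleles are on the same chromosome (cis / coupling).

cis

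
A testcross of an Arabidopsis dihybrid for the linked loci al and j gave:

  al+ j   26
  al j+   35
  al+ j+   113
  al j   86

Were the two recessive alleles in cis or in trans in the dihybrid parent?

The two most frequent classes are al+ j+ (113) and al j (86); these are the parental (non-recombinant) types.
So the F1 carried al+ j+ on one chromosome and al j on the other — the recessive alleles are on the same chromosome (cis / coupling).

cis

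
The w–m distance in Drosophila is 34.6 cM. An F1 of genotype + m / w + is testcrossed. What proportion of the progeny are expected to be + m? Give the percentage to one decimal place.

A map distance of 34.6 cM corresponds to a recombination frequency of 0.346.
The F1 is + m / w +, so + m is a parental gamete class with expected frequency (1 − r)/2 = 0.654/2 = 0.3270.
That is 0.3270 = 32.7% of the progeny.

32.7%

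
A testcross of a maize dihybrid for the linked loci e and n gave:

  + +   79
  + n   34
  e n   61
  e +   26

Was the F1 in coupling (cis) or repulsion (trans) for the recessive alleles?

The two most frequent classes are + + (79) and e n (61); these are the parental (non-recombinant) types.
So the F1 carried + + on one chromosome and e n on the other — the recessive alleles are on the same chromosome (cis / coupling).

cis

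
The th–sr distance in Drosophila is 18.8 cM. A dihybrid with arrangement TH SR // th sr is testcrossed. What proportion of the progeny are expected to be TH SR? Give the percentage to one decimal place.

40.6%

A map distance of 18.8 cM corresponds to a recombination frequency of 0.188.
The F1 is TH SR / th sr, so TH SR is a parental gamete class with expected frequency (1 − r)/2 = 0.812/2 = 0.4060.
That is 0.4060 = 40.6% of the progeny.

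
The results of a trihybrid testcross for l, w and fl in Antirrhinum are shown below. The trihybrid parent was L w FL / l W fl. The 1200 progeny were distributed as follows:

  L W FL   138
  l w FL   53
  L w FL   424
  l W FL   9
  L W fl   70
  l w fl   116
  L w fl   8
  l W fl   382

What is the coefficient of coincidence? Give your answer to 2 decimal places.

The two rarest classes, L w fl and l W FL, are the double crossovers. Comparing them with the parentals, only the fl allele has switched, so fl is the middle locus and the order is l – fl – w.
l–fl: (123 + 17)/1200 = 0.1167; fl–w: (254 + 17)/1200 = 0.2258.
Expected DCO frequency = 0.1167 × 0.2258 ≈ 0.02635; observed = 17/1200 ≈ 0.01417.
Coefficient of coincidence = 0.01417/0.02635 ≈ 0.54.

0.54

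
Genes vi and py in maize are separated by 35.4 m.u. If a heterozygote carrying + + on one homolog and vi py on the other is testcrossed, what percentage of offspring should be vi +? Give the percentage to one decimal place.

A map distance of 35.4 m.u. corresponds to a recombination frequency of 0.354.
The F1 is + + / vi py, so vi + is a recombinant gamete class with expected frequency r/2 = 0.354/2 = 0.1770.
That is 0.1770 = 17.7% of the progeny.

17.7%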